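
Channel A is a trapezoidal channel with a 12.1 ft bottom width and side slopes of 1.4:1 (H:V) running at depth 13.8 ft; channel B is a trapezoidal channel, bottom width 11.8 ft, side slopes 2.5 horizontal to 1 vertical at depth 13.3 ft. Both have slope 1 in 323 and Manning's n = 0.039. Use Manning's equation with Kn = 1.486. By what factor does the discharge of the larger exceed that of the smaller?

Channel A: With bottom width b = 12.1 ft and side slope z = 1.4: A = (b + zy)y = (12.1 + 1.4×13.8)×13.8 = 433.6 ft²; P = b + 2y√(1+z²) = 12.1 + 2×13.8×1.72 = 59.58 ft. Hydraulic radius R = A/P = 433.6/59.58 = 7.277 ft. Q_A = (1.486/0.039)·433.6·7.277^(2/3)·√0.003096 = 3452 ft³/s.
Channel B: With bottom width b = 11.8 ft and side slope z = 2.5: A = (b + zy)y = (11.8 + 2.5×13.3)×13.3 = 599.2 ft²; P = b + 2y√(1+z²) = 11.8 + 2×13.3×2.693 = 83.42 ft. Hydraulic radius R = A/P = 599.2/83.42 = 7.182 ft. Q_B = (1.486/0.039)·599.2·7.182^(2/3)·√0.003096 = 4729 ft³/s.
The larger discharge is 4729 ft³/s and the smaller is 3452 ft³/s; the ratio is 1.37.

1.37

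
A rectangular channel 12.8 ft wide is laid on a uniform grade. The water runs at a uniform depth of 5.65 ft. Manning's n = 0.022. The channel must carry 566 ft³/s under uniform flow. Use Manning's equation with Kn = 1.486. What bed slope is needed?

S = 0.0031

Flow area A = b·y = 12.8 × 5.65 = 72.32 ft². Wetted perimeter P = b + 2y = 12.8 + 2×5.65 = 24.1 ft.
Hydraulic radius R = A/P = 72.32/24.1 = 3.001 ft.
From Manning's equation, S = [nQ / (1.486 A R^(2/3))]² = [0.022 × 566 / (1.486 × 72.32 × 3.001^(2/3))]² = 0.0031.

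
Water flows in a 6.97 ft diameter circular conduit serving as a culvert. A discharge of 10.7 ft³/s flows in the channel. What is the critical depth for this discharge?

At critical depth, Q² T / (g A³) = 1, i.e. A³/T = Q²/g = 10.7²/32.2 = 3.556.
Trying y = 1 ft: A³/T = 7.794 — too large.
Trying y = 0.625 ft: A³/T = 1.216 — too small.
Trying y = 0.82 ft: A³/T = 3.561 — close enough.

y_c = 0.82 ft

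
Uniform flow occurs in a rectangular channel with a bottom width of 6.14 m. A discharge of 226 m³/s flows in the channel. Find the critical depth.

y_c = 5.17 m

For a rectangular channel, critical depth y_c = (q²/g)^(1/3) where q = Q/b = 226/6.14 = 36.81 m²/s.
So y_c = (36.81²/9.81)^(1/3) = 5.17 m.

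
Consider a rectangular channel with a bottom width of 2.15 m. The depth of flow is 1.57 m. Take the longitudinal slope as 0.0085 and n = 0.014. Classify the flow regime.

supercritical

Flow area A = b·y = 2.15 × 1.57 = 3.376 m². Wetted perimeter P = b + 2y = 2.15 + 2×1.57 = 5.29 m.
Hydraulic radius R = A/P = 3.376/5.29 = 0.6381 m.
V = (1/n) R^(2/3) √S = (1/0.014) × 0.6381^(2/3) × √0.0085 = 4.881 m/s. Hydraulic depth D_h = A/T = 3.376/2.15 = 1.57 m.
Froude number Fr = V/√(g·D_h) = 4.881/√(9.81×1.57) = 1.24, which is greater than 1, so the flow is supercritical.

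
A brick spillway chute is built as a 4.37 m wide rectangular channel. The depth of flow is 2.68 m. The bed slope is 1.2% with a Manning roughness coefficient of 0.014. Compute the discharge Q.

Flow area A = b·y = 4.37 × 2.68 = 11.71 m². Wetted perimeter P = b + 2y = 4.37 + 2×2.68 = 9.73 m.
Hydraulic radius R = A/P = 11.71/9.73 = 1.204 m.
Manning's equation: Q = (1/n) A R^(2/3) S^(1/2) = (1/0.014) × 11.71 × 1.204^(2/3) × 0.012^(1/2) = 104 m³/s.

Q = 104 m³/s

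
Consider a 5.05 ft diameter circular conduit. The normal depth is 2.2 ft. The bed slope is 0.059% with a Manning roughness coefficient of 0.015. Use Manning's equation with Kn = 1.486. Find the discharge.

Q = 22.1 ft³/s

For a circular section of diameter D = 5.05 ft at depth y = 2.2 ft, the central angle is θ = 2 arccos(1 − 2y/D) = 2.883 rad. Then A = (D²/8)(θ − sin θ) = 8.378 ft² and P = Dθ/2 = 7.281 ft.
Hydraulic radius R = A/P = 8.378/7.281 = 1.151 ft.
Manning's equation: Q = (1.486/n) A R^(2/3) S^(1/2) = (1.486/0.015) × 8.378 × 1.151^(2/3) × 0.00059^(1/2) = 22.1 ft³/s.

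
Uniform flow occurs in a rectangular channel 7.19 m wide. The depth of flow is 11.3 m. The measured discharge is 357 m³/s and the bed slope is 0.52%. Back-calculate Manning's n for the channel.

Flow area A = b·y = 7.19 × 11.3 = 81.25 m². Wetted perimeter P = b + 2y = 7.19 + 2×11.3 = 29.79 m.
Hydraulic radius R = A/P = 81.25/29.79 = 2.727 m.
Rearranging Manning's equation: n = (1/Q) A R^(2/3) S^(1/2) = (1/357) × 81.25 × 2.727^(2/3) × √0.0052 = 0.032.

n = 0.032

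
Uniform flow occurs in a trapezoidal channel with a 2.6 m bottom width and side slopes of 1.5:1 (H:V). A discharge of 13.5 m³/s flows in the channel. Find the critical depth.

At critical depth, Q² T / (g A³) = 1, i.e. A³/T = Q²/g = 13.5²/9.81 = 18.58.
Try y = 0.919 m: A³/T = 9.124 — short.
Try y = 1.42 m: A³/T = 44.17 — over.
Try y = 1.12 m: A³/T = 18.48 — ≈ 18.58.

y_c = 1.12 m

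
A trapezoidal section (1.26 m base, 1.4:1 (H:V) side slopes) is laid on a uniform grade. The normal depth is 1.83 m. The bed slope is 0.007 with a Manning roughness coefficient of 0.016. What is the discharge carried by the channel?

Q = 34.7 m³/s

With bottom width b = 1.26 m and side slope z = 1.4: A = (b + zy)y = (1.26 + 1.4×1.83)×1.83 = 6.994 m²; P = b + 2y√(1+z²) = 1.26 + 2×1.83×1.72 = 7.557 m.
Hydraulic radius R = A/P = 6.994/7.557 = 0.9255 m.
Manning's equation: Q = (1/n) A R^(2/3) S^(1/2) = (1/0.016) × 6.994 × 0.9255^(2/3) × 0.007^(1/2) = 34.7 m³/s.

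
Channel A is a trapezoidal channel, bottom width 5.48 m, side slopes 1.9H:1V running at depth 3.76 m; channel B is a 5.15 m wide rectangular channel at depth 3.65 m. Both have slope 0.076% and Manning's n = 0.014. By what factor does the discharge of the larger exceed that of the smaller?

Channel A: With bottom width b = 5.48 m and side slope z = 1.9: A = (b + zy)y = (5.48 + 1.9×3.76)×3.76 = 47.47 m²; P = b + 2y√(1+z²) = 5.48 + 2×3.76×2.147 = 21.63 m. Hydraulic radius R = A/P = 47.47/21.63 = 2.195 m. Q_A = (1/0.014)·47.47·2.195^(2/3)·√0.00076 = 157.9 m³/s.
Channel B: Flow area A = b·y = 5.15 × 3.65 = 18.8 m². Wetted perimeter P = b + 2y = 5.15 + 2×3.65 = 12.45 m. Hydraulic radius R = A/P = 18.8/12.45 = 1.51 m. Q_B = (1/0.014)·18.8·1.51^(2/3)·√0.00076 = 48.72 m³/s.
The larger discharge is 157.9 m³/s and the smaller is 48.72 m³/s; the ratio is 3.24.

3.24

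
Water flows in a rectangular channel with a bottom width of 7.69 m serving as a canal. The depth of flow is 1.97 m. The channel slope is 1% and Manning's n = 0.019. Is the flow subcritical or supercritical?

supercritical

Flow area A = b·y = 7.69 × 1.97 = 15.15 m². Wetted perimeter P = b + 2y = 7.69 + 2×1.97 = 11.63 m.
Hydraulic radius R = A/P = 15.15/11.63 = 1.303 m.
V = (1/n) R^(2/3) √S = (1/0.019) × 1.303^(2/3) × √0.01 = 6.278 m/s. Hydraulic depth D_h = A/T = 15.15/7.69 = 1.97 m.
Froude number Fr = V/√(g·D_h) = 6.278/√(9.81×1.97) = 1.43, which is greater than 1, so the flow is supercritical.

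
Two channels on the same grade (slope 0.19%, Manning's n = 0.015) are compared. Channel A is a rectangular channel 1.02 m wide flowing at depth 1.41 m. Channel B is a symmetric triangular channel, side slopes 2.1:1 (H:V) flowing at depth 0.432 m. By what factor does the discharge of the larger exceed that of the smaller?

5.67

Channel A: Flow area A = b·y = 1.02 × 1.41 = 1.438 m². Wetted perimeter P = b + 2y = 1.02 + 2×1.41 = 3.84 m. Hydraulic radius R = A/P = 1.438/3.84 = 0.3745 m. Q_A = (1/0.015)·1.438·0.3745^(2/3)·√0.0019 = 2.172 m³/s.
Channel B: For a triangular section with side slope z = 2.1: A = zy² = 2.1×0.432² = 0.3919 m²; P = 2y√(1+z²) = 2×0.432×2.326 = 2.01 m. Hydraulic radius R = A/P = 0.3919/2.01 = 0.195 m. Q_B = (1/0.015)·0.3919·0.195^(2/3)·√0.0019 = 0.383 m³/s.
The larger discharge is 2.172 m³/s and the smaller is 0.383 m³/s; the ratio is 5.67.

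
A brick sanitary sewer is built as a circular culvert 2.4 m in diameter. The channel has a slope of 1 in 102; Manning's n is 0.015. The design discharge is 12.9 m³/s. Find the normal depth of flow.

y_n = 1.35 m

Manning's equation rearranged: A R^(2/3) = nQ / (1·√S) = 0.015 × 12.9 / (√0.009804) = 1.954.
At y = 1.13 m: A R^(2/3) = 1.451 — low.
At y = 1.64 m: A R^(2/3) = 2.609 — high.
At y = 1.35 m: A R^(2/3) = 1.954 — matches.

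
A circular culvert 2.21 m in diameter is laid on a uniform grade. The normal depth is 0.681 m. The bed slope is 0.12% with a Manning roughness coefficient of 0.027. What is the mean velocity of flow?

V = 0.68 m/s

For a circular section of diameter D = 2.21 m at depth y = 0.681 m, the central angle is θ = 2 arccos(1 − 2y/D) = 2.354 rad. Then A = (D²/8)(θ − sin θ) = 1.004 m² and P = Dθ/2 = 2.601 m.
Hydraulic radius R = A/P = 1.004/2.601 = 0.3862 m.
From Manning's equation, V = (1/n) R^(2/3) S^(1/2) = (1/0.027) × 0.3862^(2/3) × 0.0012^(1/2) = 0.68 m/s.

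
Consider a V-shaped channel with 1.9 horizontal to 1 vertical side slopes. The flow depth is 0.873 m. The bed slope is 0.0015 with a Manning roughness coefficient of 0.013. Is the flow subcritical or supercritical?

subcritical

For a triangular section with side slope z = 1.9: A = zy² = 1.9×0.873² = 1.448 m²; P = 2y√(1+z²) = 2×0.873×2.147 = 3.749 m.
Hydraulic radius R = A/P = 1.448/3.749 = 0.3863 m.
V = (1/n) R^(2/3) √S = (1/0.013) × 0.3863^(2/3) × √0.0015 = 1.58 m/s. Hydraulic depth D_h = A/T = 1.448/3.317 = 0.4365 m.
Froude number Fr = V/√(g·D_h) = 1.58/√(9.81×0.4365) = 0.764, which is less than 1, so the flow is subcritical.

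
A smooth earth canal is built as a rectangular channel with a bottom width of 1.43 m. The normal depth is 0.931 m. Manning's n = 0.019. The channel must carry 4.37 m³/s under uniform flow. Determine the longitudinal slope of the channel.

Flow area A = b·y = 1.43 × 0.931 = 1.331 m². Wetted perimeter P = b + 2y = 1.43 + 2×0.931 = 3.292 m.
Hydraulic radius R = A/P = 1.331/3.292 = 0.4044 m.
From Manning's equation, S = [nQ / (1 A R^(2/3))]² = [0.019 × 4.37 / (1 × 1.331 × 0.4044^(2/3))]² = 0.013.

S = 0.013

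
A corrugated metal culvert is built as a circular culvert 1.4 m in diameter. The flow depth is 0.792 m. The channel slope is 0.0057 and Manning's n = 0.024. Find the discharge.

Q = 1.47 m³/s

For a circular section of diameter D = 1.4 m at depth y = 0.792 m, the central angle is θ = 2 arccos(1 − 2y/D) = 3.405 rad. Then A = (D²/8)(θ − sin θ) = 0.8981 m² and P = Dθ/2 = 2.384 m.
Hydraulic radius R = A/P = 0.8981/2.384 = 0.3768 m.
Manning's equation: Q = (1/n) A R^(2/3) S^(1/2) = (1/0.024) × 0.8981 × 0.3768^(2/3) × 0.0057^(1/2) = 1.47 m³/s.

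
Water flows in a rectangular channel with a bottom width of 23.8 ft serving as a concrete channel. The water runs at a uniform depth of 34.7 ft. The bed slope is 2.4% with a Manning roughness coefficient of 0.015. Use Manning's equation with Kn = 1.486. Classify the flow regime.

Flow area A = b·y = 23.8 × 34.7 = 825.9 ft². Wetted perimeter P = b + 2y = 23.8 + 2×34.7 = 93.2 ft.
Hydraulic radius R = A/P = 825.9/93.2 = 8.861 ft.
V = (1.486/n) R^(2/3) √S = (1.486/0.015) × 8.861^(2/3) × √0.024 = 65.72 ft/s. Hydraulic depth D_h = A/T = 825.9/23.8 = 34.7 ft.
Froude number Fr = V/√(g·D_h) = 65.72/√(32.2×34.7) = 1.97, which is greater than 1, so the flow is supercritical.

supercritical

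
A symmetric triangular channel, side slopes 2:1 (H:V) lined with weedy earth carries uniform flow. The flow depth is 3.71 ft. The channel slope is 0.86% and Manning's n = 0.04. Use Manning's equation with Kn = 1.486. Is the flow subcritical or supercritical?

For a triangular section with side slope z = 2: A = zy² = 2×3.71² = 27.53 ft²; P = 2y√(1+z²) = 2×3.71×2.236 = 16.59 ft.
Hydraulic radius R = A/P = 27.53/16.59 = 1.659 ft.
V = (1.486/n) R^(2/3) √S = (1.486/0.04) × 1.659^(2/3) × √0.0086 = 4.828 ft/s. Hydraulic depth D_h = A/T = 27.53/14.84 = 1.855 ft.
Froude number Fr = V/√(g·D_h) = 4.828/√(32.2×1.855) = 0.625, which is less than 1, so the flow is subcritical.

subcritical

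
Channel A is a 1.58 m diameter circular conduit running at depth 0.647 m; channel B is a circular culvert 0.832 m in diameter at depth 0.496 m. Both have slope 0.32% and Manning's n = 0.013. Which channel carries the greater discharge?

channel A

Channel A: For a circular section of diameter D = 1.58 m at depth y = 0.647 m, the central angle is θ = 2 arccos(1 − 2y/D) = 2.778 rad. Then A = (D²/8)(θ − sin θ) = 0.7556 m² and P = Dθ/2 = 2.194 m. Hydraulic radius R = A/P = 0.7556/2.194 = 0.3444 m. Q_A = (1/0.013)·0.7556·0.3444^(2/3)·√0.0032 = 1.615 m³/s.
Channel B: For a circular section of diameter D = 0.832 m at depth y = 0.496 m, the central angle is θ = 2 arccos(1 − 2y/D) = 3.529 rad. Then A = (D²/8)(θ − sin θ) = 0.338 m² and P = Dθ/2 = 1.468 m. Hydraulic radius R = A/P = 0.338/1.468 = 0.2302 m. Q_B = (1/0.013)·0.338·0.2302^(2/3)·√0.0032 = 0.5525 m³/s.
Q_A = 1.615 m³/s vs Q_B = 0.5525 m³/s, so channel A carries more.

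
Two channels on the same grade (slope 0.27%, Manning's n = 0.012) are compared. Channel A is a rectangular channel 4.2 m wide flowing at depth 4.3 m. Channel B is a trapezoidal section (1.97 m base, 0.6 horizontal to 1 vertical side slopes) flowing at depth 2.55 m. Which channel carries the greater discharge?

Channel A: Flow area A = b·y = 4.2 × 4.3 = 18.06 m². Wetted perimeter P = b + 2y = 4.2 + 2×4.3 = 12.8 m. Hydraulic radius R = A/P = 18.06/12.8 = 1.411 m. Q_A = (1/0.012)·18.06·1.411^(2/3)·√0.0027 = 98.38 m³/s.
Channel B: With bottom width b = 1.97 m and side slope z = 0.6: A = (b + zy)y = (1.97 + 0.6×2.55)×2.55 = 8.925 m²; P = b + 2y√(1+z²) = 1.97 + 2×2.55×1.166 = 7.918 m. Hydraulic radius R = A/P = 8.925/7.918 = 1.127 m. Q_B = (1/0.012)·8.925·1.127^(2/3)·√0.0027 = 41.86 m³/s.
Q_A = 98.38 m³/s vs Q_B = 41.86 m³/s, so channel A carries more.

channel A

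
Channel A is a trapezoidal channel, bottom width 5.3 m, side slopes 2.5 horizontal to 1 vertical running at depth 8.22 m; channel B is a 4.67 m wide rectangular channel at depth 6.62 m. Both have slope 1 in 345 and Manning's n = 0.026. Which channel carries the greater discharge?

channel A

Channel A: With bottom width b = 5.3 m and side slope z = 2.5: A = (b + zy)y = (5.3 + 2.5×8.22)×8.22 = 212.5 m²; P = b + 2y√(1+z²) = 5.3 + 2×8.22×2.693 = 49.57 m. Hydraulic radius R = A/P = 212.5/49.57 = 4.287 m. Q_A = (1/0.026)·212.5·4.287^(2/3)·√0.002899 = 1161 m³/s.
Channel B: Flow area A = b·y = 4.67 × 6.62 = 30.92 m². Wetted perimeter P = b + 2y = 4.67 + 2×6.62 = 17.91 m. Hydraulic radius R = A/P = 30.92/17.91 = 1.726 m. Q_B = (1/0.026)·30.92·1.726^(2/3)·√0.002899 = 92.12 m³/s.
Q_A = 1161 m³/s vs Q_B = 92.12 m³/s, so channel A carries more.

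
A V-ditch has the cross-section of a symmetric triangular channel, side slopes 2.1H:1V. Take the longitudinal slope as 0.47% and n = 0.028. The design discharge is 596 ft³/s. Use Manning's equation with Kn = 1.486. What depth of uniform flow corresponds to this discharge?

Manning's equation rearranged: A R^(2/3) = nQ / (1.486·√S) = 0.028 × 596 / (1.486 × √0.0047) = 163.8.
Try y = 4.66 ft: A R^(2/3) = 74.87 — short.
Try y = 7.94 ft: A R^(2/3) = 310.1 — over.
Try y = 6.25 ft: A R^(2/3) = 163.8 — close enough.

y_n = 6.25 ft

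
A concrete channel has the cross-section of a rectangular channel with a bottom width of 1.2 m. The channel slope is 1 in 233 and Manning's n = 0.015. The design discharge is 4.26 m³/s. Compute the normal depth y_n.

Manning's equation rearranged: A R^(2/3) = nQ / (1·√S) = 0.015 × 4.26 / (√0.004292) = 0.9754.
At y = 1.72 m: A R^(2/3) = 1.203 — high.
At y = 1.44 m: A R^(2/3) = 0.9745 — ≈ 0.9754.

y_n = 1.44 m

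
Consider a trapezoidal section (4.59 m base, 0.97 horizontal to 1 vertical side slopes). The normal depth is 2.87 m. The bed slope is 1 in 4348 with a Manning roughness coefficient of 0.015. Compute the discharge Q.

With bottom width b = 4.59 m and side slope z = 0.97: A = (b + zy)y = (4.59 + 0.97×2.87)×2.87 = 21.16 m²; P = b + 2y√(1+z²) = 4.59 + 2×2.87×1.393 = 12.59 m.
Hydraulic radius R = A/P = 21.16/12.59 = 1.681 m.
Manning's equation: Q = (1/n) A R^(2/3) S^(1/2) = (1/0.015) × 21.16 × 1.681^(2/3) × 0.00023^(1/2) = 30.3 m³/s.

Q = 30.3 m³/s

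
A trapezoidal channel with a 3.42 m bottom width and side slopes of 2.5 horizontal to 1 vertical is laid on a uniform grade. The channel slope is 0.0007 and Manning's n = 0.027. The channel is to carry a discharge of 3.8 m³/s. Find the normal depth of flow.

Manning's equation rearranged: A R^(2/3) = nQ / (1·√S) = 0.027 × 3.8 / (√0.0007) = 3.878.
Trying y = 0.808 m: A R^(2/3) = 3.006 — low.
Trying y = 1.07 m: A R^(2/3) = 5.192 — high.
Trying y = 0.922 m: A R^(2/3) = 3.877 — close enough.

y_n = 0.922 m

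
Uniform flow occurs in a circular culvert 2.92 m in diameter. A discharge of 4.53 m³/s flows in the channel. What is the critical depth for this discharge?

At critical depth, Q² T / (g A³) = 1, i.e. A³/T = Q²/g = 4.53²/9.81 = 2.092.
Try y = 0.995 m: A³/T = 2.951 — over.
Try y = 0.632 m: A³/T = 0.5055 — short.
Try y = 0.91 m: A³/T = 2.089 — close enough.

y_c = 0.91 m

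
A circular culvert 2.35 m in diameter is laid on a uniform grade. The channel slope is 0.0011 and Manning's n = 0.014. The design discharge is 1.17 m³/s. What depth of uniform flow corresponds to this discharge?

y_n = 0.64 m

Manning's equation rearranged: A R^(2/3) = nQ / (1·√S) = 0.014 × 1.17 / (√0.0011) = 0.4939.
At y = 0.774 m: A R^(2/3) = 0.7129 — over.
At y = 0.458 m: A R^(2/3) = 0.2528 — short.
At y = 0.64 m: A R^(2/3) = 0.4934 — ≈ 0.4939.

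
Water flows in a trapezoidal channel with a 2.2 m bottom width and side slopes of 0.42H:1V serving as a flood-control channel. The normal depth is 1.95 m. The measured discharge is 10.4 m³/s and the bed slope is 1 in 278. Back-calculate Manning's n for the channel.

With bottom width b = 2.2 m and side slope z = 0.42: A = (b + zy)y = (2.2 + 0.42×1.95)×1.95 = 5.887 m²; P = b + 2y√(1+z²) = 2.2 + 2×1.95×1.085 = 6.43 m.
Hydraulic radius R = A/P = 5.887/6.43 = 0.9156 m.
Rearranging Manning's equation: n = (1/Q) A R^(2/3) S^(1/2) = (1/10.4) × 5.887 × 0.9156^(2/3) × √0.003597 = 0.032.

n = 0.032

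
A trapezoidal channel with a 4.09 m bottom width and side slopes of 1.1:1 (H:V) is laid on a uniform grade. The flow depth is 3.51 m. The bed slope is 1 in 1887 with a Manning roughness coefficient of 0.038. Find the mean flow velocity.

With bottom width b = 4.09 m and side slope z = 1.1: A = (b + zy)y = (4.09 + 1.1×3.51)×3.51 = 27.91 m²; P = b + 2y√(1+z²) = 4.09 + 2×3.51×1.487 = 14.53 m.
Hydraulic radius R = A/P = 27.91/14.53 = 1.921 m.
From Manning's equation, V = (1/n) R^(2/3) S^(1/2) = (1/0.038) × 1.921^(2/3) × 0.0005299^(1/2) = 0.936 m/s.

V = 0.936 m/s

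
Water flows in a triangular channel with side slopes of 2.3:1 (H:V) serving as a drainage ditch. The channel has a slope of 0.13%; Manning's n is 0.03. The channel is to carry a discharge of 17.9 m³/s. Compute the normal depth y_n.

Manning's equation rearranged: A R^(2/3) = nQ / (1·√S) = 0.03 × 17.9 / (√0.0013) = 14.89.
Try y = 2.74 m: A R^(2/3) = 20.11 — too large.
Try y = 1.78 m: A R^(2/3) = 6.364 — too small.
Try y = 2.45 m: A R^(2/3) = 14.92 — close enough.

y_n = 2.45 m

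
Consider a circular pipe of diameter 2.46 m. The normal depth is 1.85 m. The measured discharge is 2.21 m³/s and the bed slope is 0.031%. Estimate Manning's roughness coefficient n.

n = 0.025

For a circular section of diameter D = 2.46 m at depth y = 1.85 m, the central angle is θ = 2 arccos(1 − 2y/D) = 4.198 rad. Then A = (D²/8)(θ − sin θ) = 3.834 m² and P = Dθ/2 = 5.164 m.
Hydraulic radius R = A/P = 3.834/5.164 = 0.7425 m.
Rearranging Manning's equation: n = (1/Q) A R^(2/3) S^(1/2) = (1/2.21) × 3.834 × 0.7425^(2/3) × √0.00031 = 0.025.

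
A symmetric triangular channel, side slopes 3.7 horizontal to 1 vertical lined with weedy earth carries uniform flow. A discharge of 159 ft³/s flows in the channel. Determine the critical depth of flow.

y_c = 2.58 ft

At critical depth, Q² T / (g A³) = 1, i.e. A³/T = Q²/g = 159²/32.2 = 785.1.
Try y = 3.05 ft: A³/T = 1807 — too large.
Try y = 2.25 ft: A³/T = 394.7 — too small.
Try y = 2.58 ft: A³/T = 782.5 — ≈ 785.1.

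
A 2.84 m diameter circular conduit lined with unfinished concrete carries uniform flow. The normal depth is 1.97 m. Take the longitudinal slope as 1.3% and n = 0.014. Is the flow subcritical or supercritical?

supercritical

For a circular section of diameter D = 2.84 m at depth y = 1.97 m, the central angle is θ = 2 arccos(1 − 2y/D) = 3.937 rad. Then A = (D²/8)(θ − sin θ) = 4.689 m² and P = Dθ/2 = 5.591 m.
Hydraulic radius R = A/P = 4.689/5.591 = 0.8388 m.
V = (1/n) R^(2/3) √S = (1/0.014) × 0.8388^(2/3) × √0.013 = 7.243 m/s. Hydraulic depth D_h = A/T = 4.689/2.618 = 1.791 m.
Froude number Fr = V/√(g·D_h) = 7.243/√(9.81×1.791) = 1.73, which is greater than 1, so the flow is supercritical.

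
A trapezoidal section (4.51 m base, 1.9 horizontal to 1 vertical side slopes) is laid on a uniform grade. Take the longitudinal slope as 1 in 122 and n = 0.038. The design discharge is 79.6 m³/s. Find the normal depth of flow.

y_n = 2.61 m

Manning's equation rearranged: A R^(2/3) = nQ / (1·√S) = 0.038 × 79.6 / (√0.008197) = 33.41.
Try y = 3.32 m: A R^(2/3) = 55.36 — too large.
Try y = 2.61 m: A R^(2/3) = 33.42 — ≈ 33.41.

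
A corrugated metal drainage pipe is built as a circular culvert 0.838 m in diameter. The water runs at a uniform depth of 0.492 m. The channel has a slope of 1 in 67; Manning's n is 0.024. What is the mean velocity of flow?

For a circular section of diameter D = 0.838 m at depth y = 0.492 m, the central angle is θ = 2 arccos(1 − 2y/D) = 3.492 rad. Then A = (D²/8)(θ − sin θ) = 0.3366 m² and P = Dθ/2 = 1.463 m.
Hydraulic radius R = A/P = 0.3366/1.463 = 0.2301 m.
From Manning's equation, V = (1/n) R^(2/3) S^(1/2) = (1/0.024) × 0.2301^(2/3) × 0.01493^(1/2) = 1.91 m/s.

V = 1.91 m/s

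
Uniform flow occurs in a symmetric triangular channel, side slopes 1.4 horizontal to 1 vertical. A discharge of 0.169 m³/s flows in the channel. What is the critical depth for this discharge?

y_c = 0.312 m

At critical depth, Q² T / (g A³) = 1, i.e. A³/T = Q²/g = 0.169²/9.81 = 0.002911.
Try y = 0.38 m: A³/T = 0.007765 — high.
Try y = 0.277 m: A³/T = 0.001598 — low.
Try y = 0.312 m: A³/T = 0.002897 — matches.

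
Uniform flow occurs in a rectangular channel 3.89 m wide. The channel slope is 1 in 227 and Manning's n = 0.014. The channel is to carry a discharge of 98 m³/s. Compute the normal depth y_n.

y_n = 4.36 m

Manning's equation rearranged: A R^(2/3) = nQ / (1·√S) = 0.014 × 98 / (√0.004405) = 20.67.
Try y = 3.7 m: A R^(2/3) = 16.92 — too small.
Try y = 5.51 m: A R^(2/3) = 27.3 — too large.
Try y = 4.36 m: A R^(2/3) = 20.67 — close enough.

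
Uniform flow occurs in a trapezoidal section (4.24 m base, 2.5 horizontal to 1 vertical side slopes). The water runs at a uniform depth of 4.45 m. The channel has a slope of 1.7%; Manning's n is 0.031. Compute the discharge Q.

With bottom width b = 4.24 m and side slope z = 2.5: A = (b + zy)y = (4.24 + 2.5×4.45)×4.45 = 68.37 m²; P = b + 2y√(1+z²) = 4.24 + 2×4.45×2.693 = 28.2 m.
Hydraulic radius R = A/P = 68.37/28.2 = 2.424 m.
Manning's equation: Q = (1/n) A R^(2/3) S^(1/2) = (1/0.031) × 68.37 × 2.424^(2/3) × 0.017^(1/2) = 519 m³/s.

Q = 519 m³/s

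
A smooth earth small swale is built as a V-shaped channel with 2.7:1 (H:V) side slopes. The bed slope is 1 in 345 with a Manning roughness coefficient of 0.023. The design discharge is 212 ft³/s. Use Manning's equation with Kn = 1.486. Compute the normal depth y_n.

Manning's equation rearranged: A R^(2/3) = nQ / (1.486·√S) = 0.023 × 212 / (1.486 × √0.002899) = 60.95.
Try y = 2.99 ft: A R^(2/3) = 30.24 — too small.
Try y = 3.89 ft: A R^(2/3) = 60.99 — ≈ 60.95.

y_n = 3.89 ft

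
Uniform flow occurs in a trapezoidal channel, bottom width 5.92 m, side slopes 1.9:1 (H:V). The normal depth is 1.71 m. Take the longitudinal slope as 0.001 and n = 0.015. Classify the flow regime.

With bottom width b = 5.92 m and side slope z = 1.9: A = (b + zy)y = (5.92 + 1.9×1.71)×1.71 = 15.68 m²; P = b + 2y√(1+z²) = 5.92 + 2×1.71×2.147 = 13.26 m.
Hydraulic radius R = A/P = 15.68/13.26 = 1.182 m.
V = (1/n) R^(2/3) √S = (1/0.015) × 1.182^(2/3) × √0.001 = 2.357 m/s. Hydraulic depth D_h = A/T = 15.68/12.42 = 1.263 m.
Froude number Fr = V/√(g·D_h) = 2.357/√(9.81×1.263) = 0.67, which is less than 1, so the flow is subcritical.

subcritical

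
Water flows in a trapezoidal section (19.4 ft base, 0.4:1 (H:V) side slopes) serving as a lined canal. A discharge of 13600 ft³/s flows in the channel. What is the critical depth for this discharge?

At critical depth, Q² T / (g A³) = 1, i.e. A³/T = Q²/g = 13600²/32.2 = 5744000.
Trying y = 25 ft: A³/T = 10080000 — high.
Trying y = 14.9 ft: A³/T = 1723000 — low.
Trying y = 21.3 ft: A³/T = 5772000 — matches.

y_c = 21.3 ft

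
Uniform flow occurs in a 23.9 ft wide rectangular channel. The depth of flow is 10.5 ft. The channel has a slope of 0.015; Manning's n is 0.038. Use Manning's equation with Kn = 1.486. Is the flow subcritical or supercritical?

subcritical

Flow area A = b·y = 23.9 × 10.5 = 250.9 ft². Wetted perimeter P = b + 2y = 23.9 + 2×10.5 = 44.9 ft.
Hydraulic radius R = A/P = 250.9/44.9 = 5.589 ft.
V = (1.486/n) R^(2/3) √S = (1.486/0.038) × 5.589^(2/3) × √0.015 = 15.08 ft/s. Hydraulic depth D_h = A/T = 250.9/23.9 = 10.5 ft.
Froude number Fr = V/√(g·D_h) = 15.08/√(32.2×10.5) = 0.82, which is less than 1, so the flow is subcritical.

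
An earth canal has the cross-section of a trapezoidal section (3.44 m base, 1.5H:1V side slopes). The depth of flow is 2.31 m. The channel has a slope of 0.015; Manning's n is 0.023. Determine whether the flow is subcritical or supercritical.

With bottom width b = 3.44 m and side slope z = 1.5: A = (b + zy)y = (3.44 + 1.5×2.31)×2.31 = 15.95 m²; P = b + 2y√(1+z²) = 3.44 + 2×2.31×1.803 = 11.77 m.
Hydraulic radius R = A/P = 15.95/11.77 = 1.355 m.
V = (1/n) R^(2/3) √S = (1/0.023) × 1.355^(2/3) × √0.015 = 6.521 m/s. Hydraulic depth D_h = A/T = 15.95/10.37 = 1.538 m.
Froude number Fr = V/√(g·D_h) = 6.521/√(9.81×1.538) = 1.68, which is greater than 1, so the flow is supercritical.

supercritical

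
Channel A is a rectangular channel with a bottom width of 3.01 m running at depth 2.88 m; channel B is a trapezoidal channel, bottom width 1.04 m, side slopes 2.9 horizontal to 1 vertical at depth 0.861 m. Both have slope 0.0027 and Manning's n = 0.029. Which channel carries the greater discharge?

Channel A: Flow area A = b·y = 3.01 × 2.88 = 8.669 m². Wetted perimeter P = b + 2y = 3.01 + 2×2.88 = 8.77 m. Hydraulic radius R = A/P = 8.669/8.77 = 0.9885 m. Q_A = (1/0.029)·8.669·0.9885^(2/3)·√0.0027 = 15.41 m³/s.
Channel B: With bottom width b = 1.04 m and side slope z = 2.9: A = (b + zy)y = (1.04 + 2.9×0.861)×0.861 = 3.045 m²; P = b + 2y√(1+z²) = 1.04 + 2×0.861×3.068 = 6.322 m. Hydraulic radius R = A/P = 3.045/6.322 = 0.4817 m. Q_B = (1/0.029)·3.045·0.4817^(2/3)·√0.0027 = 3.353 m³/s.
Q_A = 15.41 m³/s vs Q_B = 3.353 m³/s, so channel A carries more.

channel A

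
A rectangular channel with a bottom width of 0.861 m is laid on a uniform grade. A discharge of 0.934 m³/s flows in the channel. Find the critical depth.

y_c = 0.493 m

For a rectangular channel, critical depth y_c = (q²/g)^(1/3) where q = Q/b = 0.934/0.861 = 1.085 m²/s.
So y_c = (1.085²/9.81)^(1/3) = 0.493 m.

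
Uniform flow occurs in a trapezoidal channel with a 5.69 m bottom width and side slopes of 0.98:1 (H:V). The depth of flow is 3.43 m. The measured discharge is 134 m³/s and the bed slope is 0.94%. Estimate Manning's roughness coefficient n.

n = 0.036

With bottom width b = 5.69 m and side slope z = 0.98: A = (b + zy)y = (5.69 + 0.98×3.43)×3.43 = 31.05 m²; P = b + 2y√(1+z²) = 5.69 + 2×3.43×1.4 = 15.29 m.
Hydraulic radius R = A/P = 31.05/15.29 = 2.03 m.
Rearranging Manning's equation: n = (1/Q) A R^(2/3) S^(1/2) = (1/134) × 31.05 × 2.03^(2/3) × √0.0094 = 0.036.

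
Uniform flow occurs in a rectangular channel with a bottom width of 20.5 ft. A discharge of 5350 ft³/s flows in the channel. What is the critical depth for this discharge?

y_c = 12.8 ft

For a rectangular channel, critical depth y_c = (q²/g)^(1/3) where q = Q/b = 5350/20.5 = 261 ft²/s.
So y_c = (261²/32.2)^(1/3) = 12.8 ft.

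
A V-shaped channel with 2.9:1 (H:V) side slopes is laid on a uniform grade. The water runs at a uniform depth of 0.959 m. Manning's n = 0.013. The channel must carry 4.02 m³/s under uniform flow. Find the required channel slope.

For a triangular section with side slope z = 2.9: A = zy² = 2.9×0.959² = 2.667 m²; P = 2y√(1+z²) = 2×0.959×3.068 = 5.884 m.
Hydraulic radius R = A/P = 2.667/5.884 = 0.4533 m.
From Manning's equation, S = [nQ / (1 A R^(2/3))]² = [0.013 × 4.02 / (1 × 2.667 × 0.4533^(2/3))]² = 0.0011.

S = 0.0011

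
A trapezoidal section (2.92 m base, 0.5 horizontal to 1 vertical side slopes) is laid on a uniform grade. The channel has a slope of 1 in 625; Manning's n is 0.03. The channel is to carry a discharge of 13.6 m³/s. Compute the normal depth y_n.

y_n = 2.28 m

Manning's equation rearranged: A R^(2/3) = nQ / (1·√S) = 0.03 × 13.6 / (√0.0016) = 10.2.
Trying y = 2.54 m: A R^(2/3) = 12.27 — over.
Trying y = 1.96 m: A R^(2/3) = 7.88 — short.
Trying y = 2.28 m: A R^(2/3) = 10.19 — close enough.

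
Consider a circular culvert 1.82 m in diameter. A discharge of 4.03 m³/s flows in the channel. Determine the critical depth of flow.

At critical depth, Q² T / (g A³) = 1, i.e. A³/T = Q²/g = 4.03²/9.81 = 1.656.
Trying y = 0.823 m: A³/T = 0.8236 — too small.
Trying y = 1.25 m: A³/T = 4.094 — too large.
Trying y = 0.988 m: A³/T = 1.656 — close enough.

y_c = 0.988 m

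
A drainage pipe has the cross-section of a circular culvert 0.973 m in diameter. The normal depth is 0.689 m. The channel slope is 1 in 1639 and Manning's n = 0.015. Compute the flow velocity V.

For a circular section of diameter D = 0.973 m at depth y = 0.689 m, the central angle is θ = 2 arccos(1 − 2y/D) = 4 rad. Then A = (D²/8)(θ − sin θ) = 0.563 m² and P = Dθ/2 = 1.946 m.
Hydraulic radius R = A/P = 0.563/1.946 = 0.2893 m.
From Manning's equation, V = (1/n) R^(2/3) S^(1/2) = (1/0.015) × 0.2893^(2/3) × 0.0006101^(1/2) = 0.72 m/s.

V = 0.72 m/s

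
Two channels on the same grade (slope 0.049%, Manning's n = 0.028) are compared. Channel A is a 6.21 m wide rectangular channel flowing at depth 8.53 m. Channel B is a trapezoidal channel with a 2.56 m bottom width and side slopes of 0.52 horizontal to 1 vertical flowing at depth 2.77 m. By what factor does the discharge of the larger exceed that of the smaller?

7.1

Channel A: Flow area A = b·y = 6.21 × 8.53 = 52.97 m². Wetted perimeter P = b + 2y = 6.21 + 2×8.53 = 23.27 m. Hydraulic radius R = A/P = 52.97/23.27 = 2.276 m. Q_A = (1/0.028)·52.97·2.276^(2/3)·√0.00049 = 72.47 m³/s.
Channel B: With bottom width b = 2.56 m and side slope z = 0.52: A = (b + zy)y = (2.56 + 0.52×2.77)×2.77 = 11.08 m²; P = b + 2y√(1+z²) = 2.56 + 2×2.77×1.127 = 8.804 m. Hydraulic radius R = A/P = 11.08/8.804 = 1.259 m. Q_B = (1/0.028)·11.08·1.259^(2/3)·√0.00049 = 10.21 m³/s.
The larger discharge is 72.47 m³/s and the smaller is 10.21 m³/s; the ratio is 7.1.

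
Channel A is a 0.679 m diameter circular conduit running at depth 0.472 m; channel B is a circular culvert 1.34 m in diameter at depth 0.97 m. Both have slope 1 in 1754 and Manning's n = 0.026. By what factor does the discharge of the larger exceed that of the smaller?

Channel A: For a circular section of diameter D = 0.679 m at depth y = 0.472 m, the central angle is θ = 2 arccos(1 − 2y/D) = 3.943 rad. Then A = (D²/8)(θ − sin θ) = 0.2687 m² and P = Dθ/2 = 1.339 m. Hydraulic radius R = A/P = 0.2687/1.339 = 0.2007 m. Q_A = (1/0.026)·0.2687·0.2007^(2/3)·√0.0005701 = 0.08458 m³/s.
Channel B: For a circular section of diameter D = 1.34 m at depth y = 0.97 m, the central angle is θ = 2 arccos(1 − 2y/D) = 4.07 rad. Then A = (D²/8)(θ − sin θ) = 1.093 m² and P = Dθ/2 = 2.727 m. Hydraulic radius R = A/P = 1.093/2.727 = 0.4009 m. Q_B = (1/0.026)·1.093·0.4009^(2/3)·√0.0005701 = 0.5459 m³/s.
The larger discharge is 0.5459 m³/s and the smaller is 0.08458 m³/s; the ratio is 6.45.

6.45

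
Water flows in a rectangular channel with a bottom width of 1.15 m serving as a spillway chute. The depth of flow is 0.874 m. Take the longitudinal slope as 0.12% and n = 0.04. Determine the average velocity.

V = 0.428 m/s

Flow area A = b·y = 1.15 × 0.874 = 1.005 m². Wetted perimeter P = b + 2y = 1.15 + 2×0.874 = 2.898 m.
Hydraulic radius R = A/P = 1.005/2.898 = 0.3468 m.
From Manning's equation, V = (1/n) R^(2/3) S^(1/2) = (1/0.04) × 0.3468^(2/3) × 0.0012^(1/2) = 0.428 m/s.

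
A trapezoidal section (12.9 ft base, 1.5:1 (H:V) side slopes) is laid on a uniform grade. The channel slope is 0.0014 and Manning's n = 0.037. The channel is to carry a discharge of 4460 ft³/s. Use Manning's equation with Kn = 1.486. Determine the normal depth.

Manning's equation rearranged: A R^(2/3) = nQ / (1.486·√S) = 0.037 × 4460 / (1.486 × √0.0014) = 2968.
Try y = 13.5 ft: A R^(2/3) = 1679 — low.
Try y = 19.4 ft: A R^(2/3) = 3740 — high.
Try y = 17.5 ft: A R^(2/3) = 2968 — ≈ 2968.

y_n = 17.5 ft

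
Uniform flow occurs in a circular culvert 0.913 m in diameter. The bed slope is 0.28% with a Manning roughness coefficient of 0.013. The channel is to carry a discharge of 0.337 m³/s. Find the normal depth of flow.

Manning's equation rearranged: A R^(2/3) = nQ / (1·√S) = 0.013 × 0.337 / (√0.0028) = 0.08279.
At y = 0.327 m: A R^(2/3) = 0.06714 — short.
At y = 0.436 m: A R^(2/3) = 0.113 — over.
At y = 0.366 m: A R^(2/3) = 0.08273 — matches.

y_n = 0.366 m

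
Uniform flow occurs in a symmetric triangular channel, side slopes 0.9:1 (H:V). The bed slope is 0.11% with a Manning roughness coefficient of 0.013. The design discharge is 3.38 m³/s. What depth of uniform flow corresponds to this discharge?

Manning's equation rearranged: A R^(2/3) = nQ / (1·√S) = 0.013 × 3.38 / (√0.0011) = 1.325.
At y = 1.3 m: A R^(2/3) = 0.873 — low.
At y = 1.52 m: A R^(2/3) = 1.325 — ≈ 1.325.

y_n = 1.52 m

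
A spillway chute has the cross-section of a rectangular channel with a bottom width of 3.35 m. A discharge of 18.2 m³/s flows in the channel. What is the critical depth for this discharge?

y_c = 1.44 m

For a rectangular channel, critical depth y_c = (q²/g)^(1/3) where q = Q/b = 18.2/3.35 = 5.433 m²/s.
So y_c = (5.433²/9.81)^(1/3) = 1.44 m.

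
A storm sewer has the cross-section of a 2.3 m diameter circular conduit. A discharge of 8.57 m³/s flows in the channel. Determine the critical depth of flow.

y_c = 1.36 m

At critical depth, Q² T / (g A³) = 1, i.e. A³/T = Q²/g = 8.57²/9.81 = 7.487.
Trying y = 1.02 m: A³/T = 2.464 — short.
Trying y = 1.74 m: A³/T = 19.42 — over.
Trying y = 1.36 m: A³/T = 7.399 — close enough.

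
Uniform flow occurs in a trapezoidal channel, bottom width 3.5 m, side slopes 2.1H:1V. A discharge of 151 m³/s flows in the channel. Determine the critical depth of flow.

y_c = 3.29 m

At critical depth, Q² T / (g A³) = 1, i.e. A³/T = Q²/g = 151²/9.81 = 2324.
Trying y = 4.21 m: A³/T = 6621 — over.
Trying y = 2.45 m: A³/T = 689 — short.
Trying y = 3.29 m: A³/T = 2319 — close enough.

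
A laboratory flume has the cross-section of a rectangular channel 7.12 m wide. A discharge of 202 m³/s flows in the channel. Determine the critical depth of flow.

For a rectangular channel, critical depth y_c = (q²/g)^(1/3) where q = Q/b = 202/7.12 = 28.37 m²/s.
So y_c = (28.37²/9.81)^(1/3) = 4.35 m.

y_c = 4.35 m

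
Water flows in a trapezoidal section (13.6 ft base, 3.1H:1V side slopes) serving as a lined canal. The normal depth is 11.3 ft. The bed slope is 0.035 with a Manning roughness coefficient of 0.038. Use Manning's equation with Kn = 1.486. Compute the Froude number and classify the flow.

With bottom width b = 13.6 ft and side slope z = 3.1: A = (b + zy)y = (13.6 + 3.1×11.3)×11.3 = 549.5 ft²; P = b + 2y√(1+z²) = 13.6 + 2×11.3×3.257 = 87.21 ft.
Hydraulic radius R = A/P = 549.5/87.21 = 6.301 ft.
V = (1.486/n) R^(2/3) √S = (1.486/0.038) × 6.301^(2/3) × √0.035 = 24.96 ft/s. Hydraulic depth D_h = A/T = 549.5/83.66 = 6.568 ft.
Froude number Fr = V/√(g·D_h) = 24.96/√(32.2×6.568) = 1.72, which is greater than 1, so the flow is supercritical.

supercritical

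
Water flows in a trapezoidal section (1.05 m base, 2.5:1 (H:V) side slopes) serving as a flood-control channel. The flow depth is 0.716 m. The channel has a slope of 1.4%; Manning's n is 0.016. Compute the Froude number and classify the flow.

supercritical

With bottom width b = 1.05 m and side slope z = 2.5: A = (b + zy)y = (1.05 + 2.5×0.716)×0.716 = 2.033 m²; P = b + 2y√(1+z²) = 1.05 + 2×0.716×2.693 = 4.906 m.
Hydraulic radius R = A/P = 2.033/4.906 = 0.4145 m.
V = (1/n) R^(2/3) √S = (1/0.016) × 0.4145^(2/3) × √0.014 = 4.111 m/s. Hydraulic depth D_h = A/T = 2.033/4.63 = 0.4392 m.
Froude number Fr = V/√(g·D_h) = 4.111/√(9.81×0.4392) = 1.98, which is greater than 1, so the flow is supercritical.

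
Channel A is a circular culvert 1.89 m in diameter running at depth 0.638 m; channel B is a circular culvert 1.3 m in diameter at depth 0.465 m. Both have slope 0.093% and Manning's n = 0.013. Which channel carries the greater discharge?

Channel A: For a circular section of diameter D = 1.89 m at depth y = 0.638 m, the central angle is θ = 2 arccos(1 − 2y/D) = 2.48 rad. Then A = (D²/8)(θ − sin θ) = 0.8329 m² and P = Dθ/2 = 2.343 m. Hydraulic radius R = A/P = 0.8329/2.343 = 0.3554 m. Q_A = (1/0.013)·0.8329·0.3554^(2/3)·√0.00093 = 0.9804 m³/s.
Channel B: For a circular section of diameter D = 1.3 m at depth y = 0.465 m, the central angle is θ = 2 arccos(1 − 2y/D) = 2.564 rad. Then A = (D²/8)(θ − sin θ) = 0.4264 m² and P = Dθ/2 = 1.667 m. Hydraulic radius R = A/P = 0.4264/1.667 = 0.2558 m. Q_B = (1/0.013)·0.4264·0.2558^(2/3)·√0.00093 = 0.4032 m³/s.
Q_A = 0.9804 m³/s vs Q_B = 0.4032 m³/s, so channel A carries more.

channel A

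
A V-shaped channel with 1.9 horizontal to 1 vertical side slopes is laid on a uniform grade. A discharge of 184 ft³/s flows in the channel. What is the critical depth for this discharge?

At critical depth, Q² T / (g A³) = 1, i.e. A³/T = Q²/g = 184²/32.2 = 1051.
Trying y = 3.91 ft: A³/T = 1650 — over.
Trying y = 2.61 ft: A³/T = 218.6 — short.
Trying y = 3.57 ft: A³/T = 1047 — matches.

y_c = 3.57 ft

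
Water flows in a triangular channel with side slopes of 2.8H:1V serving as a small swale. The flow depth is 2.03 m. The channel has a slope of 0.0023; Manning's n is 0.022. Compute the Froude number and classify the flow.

subcritical

For a triangular section with side slope z = 2.8: A = zy² = 2.8×2.03² = 11.54 m²; P = 2y√(1+z²) = 2×2.03×2.973 = 12.07 m.
Hydraulic radius R = A/P = 11.54/12.07 = 0.9559 m.
V = (1/n) R^(2/3) √S = (1/0.022) × 0.9559^(2/3) × √0.0023 = 2.115 m/s. Hydraulic depth D_h = A/T = 11.54/11.37 = 1.015 m.
Froude number Fr = V/√(g·D_h) = 2.115/√(9.81×1.015) = 0.67, which is less than 1, so the flow is subcritical.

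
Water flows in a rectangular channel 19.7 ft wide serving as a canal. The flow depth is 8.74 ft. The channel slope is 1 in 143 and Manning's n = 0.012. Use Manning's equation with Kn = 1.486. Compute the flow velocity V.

V = 28.8 ft/s

Flow area A = b·y = 19.7 × 8.74 = 172.2 ft². Wetted perimeter P = b + 2y = 19.7 + 2×8.74 = 37.18 ft.
Hydraulic radius R = A/P = 172.2/37.18 = 4.631 ft.
From Manning's equation, V = (1.486/n) R^(2/3) S^(1/2) = (1.486/0.012) × 4.631^(2/3) × 0.006993^(1/2) = 28.8 ft/s.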